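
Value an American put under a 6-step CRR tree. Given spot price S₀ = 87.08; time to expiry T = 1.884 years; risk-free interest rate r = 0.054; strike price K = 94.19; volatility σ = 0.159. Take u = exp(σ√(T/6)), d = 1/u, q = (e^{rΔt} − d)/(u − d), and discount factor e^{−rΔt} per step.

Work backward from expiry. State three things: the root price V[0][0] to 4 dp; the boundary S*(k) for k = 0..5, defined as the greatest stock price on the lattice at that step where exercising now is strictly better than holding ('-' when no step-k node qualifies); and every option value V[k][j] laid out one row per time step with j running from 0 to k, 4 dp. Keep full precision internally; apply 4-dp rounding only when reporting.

params: Δt=0.31400 u=1.09319 d=0.91476 q=0.57358 e^(-rΔt)=0.98319
t_6 payoffs: 43.1685 33.2164 21.3232 7.1100 0.0000 0.0000 0.0000
t_5: node(5,0) S=55.7760 payoff=38.4140 vs cont=36.8304 → 38.4140 [stop]  node(5,1) S=66.6555 payoff=27.5345 vs cont=25.9509 → 27.5345 [stop]  node(5,2) S=79.6570 payoff=14.5330 vs cont=12.9493 → 14.5330 [stop]  node(5,3) S=95.1947 payoff=0.0000 vs cont=2.9809 → 2.9809 [wait]  node(5,4) S=113.7630 payoff=0.0000 vs cont=0.0000 → 0.0000 [wait]  node(5,5) S=135.9532 payoff=0.0000 vs cont=0.0000 → 0.0000 [wait]  ⇒ S*(5)=79.6570
t_4: node(4,0) S=60.9736 payoff=33.2164 vs cont=31.6328 → 33.2164 [stop]  node(4,1) S=72.8668 payoff=21.3232 vs cont=19.7395 → 21.3232 [stop]  node(4,2) S=87.0800 payoff=7.1100 vs cont=7.7740 → 7.7740 [wait]  node(4,3) S=104.0655 payoff=0.0000 vs cont=1.2497 → 1.2497 [wait]  node(4,4) S=124.3642 payoff=0.0000 vs cont=0.0000 → 0.0000 [wait]  ⇒ S*(4)=72.8668
t_3: node(3,0) S=66.6555 payoff=27.5345 vs cont=25.9509 → 27.5345 [stop]  node(3,1) S=79.6570 payoff=14.5330 vs cont=13.3238 → 14.5330 [stop]  node(3,2) S=95.1947 payoff=0.0000 vs cont=3.9640 → 3.9640 [wait]  node(3,3) S=113.7630 payoff=0.0000 vs cont=0.5240 → 0.5240 [wait]  ⇒ S*(3)=79.6570
t_2: node(2,0) S=72.8668 payoff=21.3232 vs cont=19.7395 → 21.3232 [stop]  node(2,1) S=87.0800 payoff=7.1100 vs cont=8.3284 → 8.3284 [wait]  node(2,2) S=104.0655 payoff=0.0000 vs cont=1.9574 → 1.9574 [wait]  ⇒ S*(2)=72.8668
t_1: node(1,0) S=79.6570 payoff=14.5330 vs cont=13.6364 → 14.5330 [stop]  node(1,1) S=95.1947 payoff=0.0000 vs cont=4.5955 → 4.5955 [wait]  ⇒ S*(1)=79.6570
t_0: node(0,0) S=87.0800 payoff=7.1100 vs cont=8.6845 → 8.6845 [wait]  ⇒ S*(0)=-

price = 8.6845
boundary = - 79.6570 72.8668 79.6570 72.8668 79.6570
tree:
8.6845
14.5330 4.5955
21.3232 8.3284 1.9574
27.5345 14.5330 3.9640 0.5240
33.2164 21.3232 7.7740 1.2497 0.0000
38.4140 27.5345 14.5330 2.9809 0.0000 0.0000
43.1685 33.2164 21.3232 7.1100 0.0000 0.0000 0.0000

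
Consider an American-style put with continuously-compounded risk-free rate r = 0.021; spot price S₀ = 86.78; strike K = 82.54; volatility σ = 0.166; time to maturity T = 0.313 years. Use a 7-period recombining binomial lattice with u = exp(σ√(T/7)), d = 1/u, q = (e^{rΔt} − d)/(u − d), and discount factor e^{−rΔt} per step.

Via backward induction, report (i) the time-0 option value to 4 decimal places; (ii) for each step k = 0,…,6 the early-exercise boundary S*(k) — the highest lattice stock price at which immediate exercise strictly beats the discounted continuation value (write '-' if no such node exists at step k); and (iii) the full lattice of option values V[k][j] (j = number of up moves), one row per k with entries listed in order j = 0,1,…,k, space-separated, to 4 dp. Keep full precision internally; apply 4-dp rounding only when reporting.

price = 1.3245
boundary = - - - - - 72.8110 75.4121
tree:
1.3245
2.1224 0.5436
3.3061 0.9642 0.1317
4.9717 1.6771 0.2660 0.0000
7.1514 2.8411 0.5375 0.0000 0.0000
9.7290 4.6341 1.0861 0.0000 0.0000 0.0000
12.2405 7.1279 2.1944 0.0000 0.0000 0.0000 0.0000
14.6654 9.7290 4.4337 0.0000 0.0000 0.0000 0.0000 0.0000

Δt=0.04471, u=1.03573, d=0.96551, q=0.50460, disc=e^(-rΔt)=0.99906
k=7 terminal: V=max(K-S,0) → 14.6654 9.7290 4.4337 0.0000 0.0000 0.0000 0.0000 0.0000
k=6: j=0 S=70.2995 intr=12.2405 cont=12.1630 V=12.2405[EX]; j=1 S=75.4121 intr=7.1279 cont=7.0504 V=7.1279[EX]; j=2 S=80.8966 intr=1.6434 cont=2.1944 V=2.1944[hold]; j=3 S=86.7800 intr=0.0000 cont=0.0000 V=0.0000[hold]; j=4 S=93.0912 intr=0.0000 cont=0.0000 V=0.0000[hold]; j=5 S=99.8615 intr=0.0000 cont=0.0000 V=0.0000[hold]; j=6 S=107.1241 intr=0.0000 cont=0.0000 V=0.0000[hold]  S*(6)=75.4121
k=5: j=0 S=72.8110 intr=9.7290 cont=9.6516 V=9.7290[EX]; j=1 S=78.1063 intr=4.4337 cont=4.6341 V=4.6341[hold]; j=2 S=83.7867 intr=0.0000 cont=1.0861 V=1.0861[hold]; j=3 S=89.8802 intr=0.0000 cont=0.0000 V=0.0000[hold]; j=4 S=96.4170 intr=0.0000 cont=0.0000 V=0.0000[hold]; j=5 S=103.4291 intr=0.0000 cont=0.0000 V=0.0000[hold]  S*(5)=72.8110
k=4: j=0 S=75.4121 intr=7.1279 cont=7.1514 V=7.1514[hold]; j=1 S=80.8966 intr=1.6434 cont=2.8411 V=2.8411[hold]; j=2 S=86.7800 intr=0.0000 cont=0.5375 V=0.5375[hold]; j=3 S=93.0912 intr=0.0000 cont=0.0000 V=0.0000[hold]; j=4 S=99.8615 intr=0.0000 cont=0.0000 V=0.0000[hold]  S*(4)=-
k=3: j=0 S=78.1063 intr=4.4337 cont=4.9717 V=4.9717[hold]; j=1 S=83.7867 intr=0.0000 cont=1.6771 V=1.6771[hold]; j=2 S=89.8802 intr=0.0000 cont=0.2660 V=0.2660[hold]; j=3 S=96.4170 intr=0.0000 cont=0.0000 V=0.0000[hold]  S*(3)=-
k=2: j=0 S=80.8966 intr=1.6434 cont=3.3061 V=3.3061[hold]; j=1 S=86.7800 intr=0.0000 cont=0.9642 V=0.9642[hold]; j=2 S=93.0912 intr=0.0000 cont=0.1317 V=0.1317[hold]  S*(2)=-
k=1: j=0 S=83.7867 intr=0.0000 cont=2.1224 V=2.1224[hold]; j=1 S=89.8802 intr=0.0000 cont=0.5436 V=0.5436[hold]  S*(1)=-
k=0: j=0 S=86.7800 intr=0.0000 cont=1.3245 V=1.3245[hold]  S*(0)=-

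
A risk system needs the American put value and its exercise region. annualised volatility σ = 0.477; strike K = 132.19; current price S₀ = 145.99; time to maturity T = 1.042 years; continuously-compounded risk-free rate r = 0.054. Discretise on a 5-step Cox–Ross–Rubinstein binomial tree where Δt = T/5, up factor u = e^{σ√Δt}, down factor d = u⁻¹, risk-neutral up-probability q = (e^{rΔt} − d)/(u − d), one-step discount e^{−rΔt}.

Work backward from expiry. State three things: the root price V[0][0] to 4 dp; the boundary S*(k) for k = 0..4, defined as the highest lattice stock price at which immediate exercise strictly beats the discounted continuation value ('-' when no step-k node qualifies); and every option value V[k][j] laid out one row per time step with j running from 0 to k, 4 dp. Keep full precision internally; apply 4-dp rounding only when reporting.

Δt=0.20840, u=1.24328, d=0.80432, q=0.47156, disc=e^(-rΔt)=0.98881
k=5 terminal: V=max(K-S,0) → 83.0455 56.2249 14.7669 0.0000 0.0000 0.0000
k=4: j=0 S=61.1005 intr=71.0895 cont=69.6102 V=71.0895[EX]; j=1 S=94.4461 intr=37.7439 cont=36.2647 V=37.7439[EX]; j=2 S=145.9900 intr=0.0000 cont=7.7161 V=7.7161[hold]; j=3 S=225.6640 intr=0.0000 cont=0.0000 V=0.0000[hold]; j=4 S=348.8201 intr=0.0000 cont=0.0000 V=0.0000[hold]  S*(4)=94.4461
k=3: j=0 S=75.9651 intr=56.2249 cont=54.7456 V=56.2249[EX]; j=1 S=117.4231 intr=14.7669 cont=23.3202 V=23.3202[hold]; j=2 S=181.5067 intr=0.0000 cont=4.0319 V=4.0319[hold]; j=3 S=280.5640 intr=0.0000 cont=0.0000 V=0.0000[hold]  S*(3)=75.9651
k=2: j=0 S=94.4461 intr=37.7439 cont=40.2529 V=40.2529[hold]; j=1 S=145.9900 intr=0.0000 cont=14.0655 V=14.0655[hold]; j=2 S=225.6640 intr=0.0000 cont=2.1068 V=2.1068[hold]  S*(2)=-
k=1: j=0 S=117.4231 intr=14.7669 cont=27.5918 V=27.5918[hold]; j=1 S=181.5067 intr=0.0000 cont=8.3320 V=8.3320[hold]  S*(1)=-
k=0: j=0 S=145.9900 intr=0.0000 cont=18.3025 V=18.3025[hold]  S*(0)=-

price = 18.3025
boundary = - - - 75.9651 94.4461
tree:
18.3025
27.5918 8.3320
40.2529 14.0655 2.1068
56.2249 23.3202 4.0319 0.0000
71.0895 37.7439 7.7161 0.0000 0.0000
83.0455 56.2249 14.7669 0.0000 0.0000 0.0000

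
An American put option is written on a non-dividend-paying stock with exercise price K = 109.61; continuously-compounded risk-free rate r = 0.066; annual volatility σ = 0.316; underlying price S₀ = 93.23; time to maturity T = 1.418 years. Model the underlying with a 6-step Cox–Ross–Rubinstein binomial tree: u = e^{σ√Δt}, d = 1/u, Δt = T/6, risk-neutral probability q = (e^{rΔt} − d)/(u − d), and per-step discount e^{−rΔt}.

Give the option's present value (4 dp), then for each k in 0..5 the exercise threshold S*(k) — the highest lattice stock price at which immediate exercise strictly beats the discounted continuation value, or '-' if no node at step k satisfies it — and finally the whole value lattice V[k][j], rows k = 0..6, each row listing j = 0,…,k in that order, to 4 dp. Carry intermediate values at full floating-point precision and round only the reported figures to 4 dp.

price = 20.5078
boundary = - 79.9538 68.5682 79.9538 68.5682 79.9538
tree:
20.5078
29.6562 12.4392
41.0418 19.5968 6.0158
50.8061 29.6562 10.6343 1.8095
59.1800 41.0418 18.1964 3.7711 0.0000
66.3613 50.8061 29.6562 7.8595 0.0000 0.0000
72.5201 59.1800 41.0418 16.3800 0.0000 0.0000 0.0000

params: Δt=0.23633 u=1.16605 d=0.85760 q=0.51264 e^(-rΔt)=0.98452
t_6 payoffs: 72.5201 59.1800 41.0418 16.3800 0.0000 0.0000 0.0000
t_5: node(5,0) S=43.2487 payoff=66.3613 vs cont=64.6649 → 66.3613 [stop]  node(5,1) S=58.8039 payoff=50.8061 vs cont=49.1097 → 50.8061 [stop]  node(5,2) S=79.9538 payoff=29.6562 vs cont=27.9598 → 29.6562 [stop]  node(5,3) S=108.7107 payoff=0.8993 vs cont=7.8595 → 7.8595 [wait]  node(5,4) S=147.8106 payoff=0.0000 vs cont=0.0000 → 0.0000 [wait]  node(5,5) S=200.9734 payoff=0.0000 vs cont=0.0000 → 0.0000 [wait]  ⇒ S*(5)=79.9538
t_4: node(4,0) S=50.4300 payoff=59.1800 vs cont=57.4835 → 59.1800 [stop]  node(4,1) S=68.5682 payoff=41.0418 vs cont=39.3454 → 41.0418 [stop]  node(4,2) S=93.2300 payoff=16.3800 vs cont=18.1964 → 18.1964 [wait]  node(4,3) S=126.7619 payoff=0.0000 vs cont=3.7711 → 3.7711 [wait]  node(4,4) S=172.3543 payoff=0.0000 vs cont=0.0000 → 0.0000 [wait]  ⇒ S*(4)=68.5682
t_3: node(3,0) S=58.8039 payoff=50.8061 vs cont=49.1097 → 50.8061 [stop]  node(3,1) S=79.9538 payoff=29.6562 vs cont=28.8765 → 29.6562 [stop]  node(3,2) S=108.7107 payoff=0.8993 vs cont=10.6343 → 10.6343 [wait]  node(3,3) S=147.8106 payoff=0.0000 vs cont=1.8095 → 1.8095 [wait]  ⇒ S*(3)=79.9538
t_2: node(2,0) S=68.5682 payoff=41.0418 vs cont=39.3454 → 41.0418 [stop]  node(2,1) S=93.2300 payoff=16.3800 vs cont=19.5968 → 19.5968 [wait]  node(2,2) S=126.7619 payoff=0.0000 vs cont=6.0158 → 6.0158 [wait]  ⇒ S*(2)=68.5682
t_1: node(1,0) S=79.9538 payoff=29.6562 vs cont=29.5833 → 29.6562 [stop]  node(1,1) S=108.7107 payoff=0.8993 vs cont=12.4392 → 12.4392 [wait]  ⇒ S*(1)=79.9538
t_0: node(0,0) S=93.2300 payoff=16.3800 vs cont=20.5078 → 20.5078 [wait]  ⇒ S*(0)=-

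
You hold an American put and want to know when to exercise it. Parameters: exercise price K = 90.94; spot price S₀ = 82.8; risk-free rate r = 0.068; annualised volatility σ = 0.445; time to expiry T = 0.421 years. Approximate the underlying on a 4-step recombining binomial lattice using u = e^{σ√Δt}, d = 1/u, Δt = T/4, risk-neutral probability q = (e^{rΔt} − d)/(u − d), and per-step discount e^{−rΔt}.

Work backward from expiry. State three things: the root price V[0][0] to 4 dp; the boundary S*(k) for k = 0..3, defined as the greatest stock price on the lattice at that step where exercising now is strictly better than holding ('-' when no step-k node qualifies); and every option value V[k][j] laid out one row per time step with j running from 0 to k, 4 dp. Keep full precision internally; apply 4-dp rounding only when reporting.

price = 13.7481
boundary = - - 62.0346 71.6691
tree:
13.7481
20.3921 7.0007
28.9054 11.7868 2.0973
37.2448 19.2709 4.1318 0.0000
44.4631 28.9054 8.1400 0.0000 0.0000

Δt=0.10525, u=1.15531, d=0.86557, q=0.48876, disc=e^(-rΔt)=0.99287
k=4 terminal: V=max(K-S,0) → 44.4631 28.9054 8.1400 0.0000 0.0000
k=3: j=0 S=53.6952 intr=37.2448 cont=36.5962 V=37.2448[EX]; j=1 S=71.6691 intr=19.2709 cont=18.6223 V=19.2709[EX]; j=2 S=95.6596 intr=0.0000 cont=4.1318 V=4.1318[hold]; j=3 S=127.6806 intr=0.0000 cont=0.0000 V=0.0000[hold]  S*(3)=71.6691
k=2: j=0 S=62.0346 intr=28.9054 cont=28.2569 V=28.9054[EX]; j=1 S=82.8000 intr=8.1400 cont=11.7868 V=11.7868[hold]; j=2 S=110.5164 intr=0.0000 cont=2.0973 V=2.0973[hold]  S*(2)=62.0346
k=1: j=0 S=71.6691 intr=19.2709 cont=20.3921 V=20.3921[hold]; j=1 S=95.6596 intr=0.0000 cont=7.0007 V=7.0007[hold]  S*(1)=-
k=0: j=0 S=82.8000 intr=8.1400 cont=13.7481 V=13.7481[hold]  S*(0)=-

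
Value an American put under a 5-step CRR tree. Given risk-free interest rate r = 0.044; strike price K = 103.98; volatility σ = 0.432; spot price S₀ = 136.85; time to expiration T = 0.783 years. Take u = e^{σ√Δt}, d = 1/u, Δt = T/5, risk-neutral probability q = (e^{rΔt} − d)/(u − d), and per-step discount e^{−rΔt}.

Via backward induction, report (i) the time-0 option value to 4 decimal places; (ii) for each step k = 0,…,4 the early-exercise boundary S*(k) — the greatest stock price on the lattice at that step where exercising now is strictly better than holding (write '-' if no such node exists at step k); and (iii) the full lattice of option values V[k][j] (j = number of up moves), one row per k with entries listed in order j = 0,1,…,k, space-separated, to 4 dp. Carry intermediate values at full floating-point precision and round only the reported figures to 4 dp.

price = 5.5627
boundary = - - - - 69.0664
tree:
5.5627
9.2595 1.5980
15.0296 3.0794 0.0000
23.5403 5.9342 0.0000 0.0000
34.9136 11.4355 0.0000 0.0000 0.0000
45.7666 22.0371 0.0000 0.0000 0.0000 0.0000

Δt=0.15660, u=1.18644, d=0.84286, q=0.47749, disc=e^(-rΔt)=0.99313
k=5 terminal: V=max(K-S,0) → 45.7666 22.0371 0.0000 0.0000 0.0000 0.0000
k=4: j=0 S=69.0664 intr=34.9136 cont=34.1996 V=34.9136[EX]; j=1 S=97.2201 intr=6.7599 cont=11.4355 V=11.4355[hold]; j=2 S=136.8500 intr=0.0000 cont=0.0000 V=0.0000[hold]; j=3 S=192.6343 intr=0.0000 cont=0.0000 V=0.0000[hold]; j=4 S=271.1581 intr=0.0000 cont=0.0000 V=0.0000[hold]  S*(4)=69.0664
k=3: j=0 S=81.9429 intr=22.0371 cont=23.5403 V=23.5403[hold]; j=1 S=115.3454 intr=0.0000 cont=5.9342 V=5.9342[hold]; j=2 S=162.3638 intr=0.0000 cont=0.0000 V=0.0000[hold]; j=3 S=228.5484 intr=0.0000 cont=0.0000 V=0.0000[hold]  S*(3)=-
k=2: j=0 S=97.2201 intr=6.7599 cont=15.0296 V=15.0296[hold]; j=1 S=136.8500 intr=0.0000 cont=3.0794 V=3.0794[hold]; j=2 S=192.6343 intr=0.0000 cont=0.0000 V=0.0000[hold]  S*(2)=-
k=1: j=0 S=115.3454 intr=0.0000 cont=9.2595 V=9.2595[hold]; j=1 S=162.3638 intr=0.0000 cont=1.5980 V=1.5980[hold]  S*(1)=-
k=0: j=0 S=136.8500 intr=0.0000 cont=5.5627 V=5.5627[hold]  S*(0)=-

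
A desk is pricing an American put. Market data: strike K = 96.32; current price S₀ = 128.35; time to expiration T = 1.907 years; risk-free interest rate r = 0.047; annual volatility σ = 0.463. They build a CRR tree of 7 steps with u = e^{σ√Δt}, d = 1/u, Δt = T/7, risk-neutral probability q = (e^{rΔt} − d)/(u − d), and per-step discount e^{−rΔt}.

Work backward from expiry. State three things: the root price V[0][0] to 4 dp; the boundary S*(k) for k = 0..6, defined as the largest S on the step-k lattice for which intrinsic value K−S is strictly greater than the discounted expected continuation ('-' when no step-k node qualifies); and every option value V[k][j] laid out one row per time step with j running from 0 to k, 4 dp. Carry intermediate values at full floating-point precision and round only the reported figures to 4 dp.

Δt=0.27243, u=1.27336, d=0.78532, q=0.46628, disc=e^(-rΔt)=0.98728
k=7 terminal: V=max(K-S,0) → 72.6755 57.9815 34.1560 0.0000 0.0000 0.0000 0.0000 0.0000
k=6: j=0 S=30.1080 intr=66.2120 cont=64.9865 V=66.2120[EX]; j=1 S=48.8188 intr=47.5012 cont=46.2758 V=47.5012[EX]; j=2 S=79.1574 intr=17.1626 cont=17.9977 V=17.9977[hold]; j=3 S=128.3500 intr=0.0000 cont=0.0000 V=0.0000[hold]; j=4 S=208.1135 intr=0.0000 cont=0.0000 V=0.0000[hold]; j=5 S=337.4464 intr=0.0000 cont=0.0000 V=0.0000[hold]; j=6 S=547.1535 intr=0.0000 cont=0.0000 V=0.0000[hold]  S*(6)=48.8188
k=5: j=0 S=38.3385 intr=57.9815 cont=56.7561 V=57.9815[EX]; j=1 S=62.1640 intr=34.1560 cont=33.3150 V=34.1560[EX]; j=2 S=100.7961 intr=0.0000 cont=9.4835 V=9.4835[hold]; j=3 S=163.4361 intr=0.0000 cont=0.0000 V=0.0000[hold]; j=4 S=265.0041 intr=0.0000 cont=0.0000 V=0.0000[hold]; j=5 S=429.6917 intr=0.0000 cont=0.0000 V=0.0000[hold]  S*(5)=62.1640
k=4: j=0 S=48.8188 intr=47.5012 cont=46.2758 V=47.5012[EX]; j=1 S=79.1574 intr=17.1626 cont=22.3635 V=22.3635[hold]; j=2 S=128.3500 intr=0.0000 cont=4.9971 V=4.9971[hold]; j=3 S=208.1135 intr=0.0000 cont=0.0000 V=0.0000[hold]; j=4 S=337.4464 intr=0.0000 cont=0.0000 V=0.0000[hold]  S*(4)=48.8188
k=3: j=0 S=62.1640 intr=34.1560 cont=35.3247 V=35.3247[hold]; j=1 S=100.7961 intr=0.0000 cont=14.0844 V=14.0844[hold]; j=2 S=163.4361 intr=0.0000 cont=2.6331 V=2.6331[hold]; j=3 S=265.0041 intr=0.0000 cont=0.0000 V=0.0000[hold]  S*(3)=-
k=2: j=0 S=79.1574 intr=17.1626 cont=25.0973 V=25.0973[hold]; j=1 S=128.3500 intr=0.0000 cont=8.6336 V=8.6336[hold]; j=2 S=208.1135 intr=0.0000 cont=1.3875 V=1.3875[hold]  S*(2)=-
k=1: j=0 S=100.7961 intr=0.0000 cont=17.1990 V=17.1990[hold]; j=1 S=163.4361 intr=0.0000 cont=5.1880 V=5.1880[hold]  S*(1)=-
k=0: j=0 S=128.3500 intr=0.0000 cont=11.4509 V=11.4509[hold]  S*(0)=-

price = 11.4509
boundary = - - - - 48.8188 62.1640 48.8188
tree:
11.4509
17.1990 5.1880
25.0973 8.6336 1.3875
35.3247 14.0844 2.6331 0.0000
47.5012 22.3635 4.9971 0.0000 0.0000
57.9815 34.1560 9.4835 0.0000 0.0000 0.0000
66.2120 47.5012 17.9977 0.0000 0.0000 0.0000 0.0000
72.6755 57.9815 34.1560 0.0000 0.0000 0.0000 0.0000 0.0000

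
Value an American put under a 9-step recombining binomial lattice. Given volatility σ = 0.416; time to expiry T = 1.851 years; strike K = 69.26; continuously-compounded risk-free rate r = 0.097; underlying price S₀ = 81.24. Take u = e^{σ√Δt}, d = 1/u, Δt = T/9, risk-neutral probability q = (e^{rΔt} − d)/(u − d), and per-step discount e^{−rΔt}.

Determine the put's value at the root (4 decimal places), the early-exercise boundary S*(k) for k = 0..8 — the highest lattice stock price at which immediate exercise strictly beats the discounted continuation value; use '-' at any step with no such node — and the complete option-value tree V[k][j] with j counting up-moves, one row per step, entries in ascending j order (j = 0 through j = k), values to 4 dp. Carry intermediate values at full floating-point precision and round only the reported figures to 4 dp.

params: Δt=0.20567 u=1.20763 d=0.82807 q=0.50606 e^(-rΔt)=0.98025
t_9 payoffs: 54.3879 47.5711 37.6296 23.1314 1.9876 0.0000 0.0000 0.0000 0.0000 0.0000
t_8: node(8,0) S=17.9599 payoff=51.3001 vs cont=49.9320 → 51.3001 [stop]  node(8,1) S=26.1921 payoff=43.0679 vs cont=41.6998 → 43.0679 [stop]  node(8,2) S=38.1977 payoff=31.0623 vs cont=29.6943 → 31.0623 [stop]  node(8,3) S=55.7062 payoff=13.5538 vs cont=12.1858 → 13.5538 [stop]  node(8,4) S=81.2400 payoff=0.0000 vs cont=0.9624 → 0.9624 [wait]  node(8,5) S=118.4776 payoff=0.0000 vs cont=0.0000 → 0.0000 [wait]  node(8,6) S=172.7836 payoff=0.0000 vs cont=0.0000 → 0.0000 [wait]  node(8,7) S=251.9816 payoff=0.0000 vs cont=0.0000 → 0.0000 [wait]  node(8,8) S=367.4811 payoff=0.0000 vs cont=0.0000 → 0.0000 [wait]  ⇒ S*(8)=55.7062
t_7: node(7,0) S=21.6889 payoff=47.5711 vs cont=46.2031 → 47.5711 [stop]  node(7,1) S=31.6304 payoff=37.6296 vs cont=36.2616 → 37.6296 [stop]  node(7,2) S=46.1286 payoff=23.1314 vs cont=21.7634 → 23.1314 [stop]  node(7,3) S=67.2724 payoff=1.9876 vs cont=7.0399 → 7.0399 [wait]  node(7,4) S=98.1077 payoff=0.0000 vs cont=0.4660 → 0.4660 [wait]  node(7,5) S=143.0768 payoff=0.0000 vs cont=0.0000 → 0.0000 [wait]  node(7,6) S=208.6583 payoff=0.0000 vs cont=0.0000 → 0.0000 [wait]  node(7,7) S=304.3000 payoff=0.0000 vs cont=0.0000 → 0.0000 [wait]  ⇒ S*(7)=46.1286
t_6: node(6,0) S=26.1921 payoff=43.0679 vs cont=41.6998 → 43.0679 [stop]  node(6,1) S=38.1977 payoff=31.0623 vs cont=29.6943 → 31.0623 [stop]  node(6,2) S=55.7062 payoff=13.5538 vs cont=14.6920 → 14.6920 [wait]  node(6,3) S=81.2400 payoff=0.0000 vs cont=3.6397 → 3.6397 [wait]  node(6,4) S=118.4776 payoff=0.0000 vs cont=0.2256 → 0.2256 [wait]  node(6,5) S=172.7836 payoff=0.0000 vs cont=0.0000 → 0.0000 [wait]  node(6,6) S=251.9816 payoff=0.0000 vs cont=0.0000 → 0.0000 [wait]  ⇒ S*(6)=38.1977
t_5: node(5,0) S=31.6304 payoff=37.6296 vs cont=36.2616 → 37.6296 [stop]  node(5,1) S=46.1286 payoff=23.1314 vs cont=22.3280 → 23.1314 [stop]  node(5,2) S=67.2724 payoff=1.9876 vs cont=8.9191 → 8.9191 [wait]  node(5,3) S=98.1077 payoff=0.0000 vs cont=1.8742 → 1.8742 [wait]  node(5,4) S=143.0768 payoff=0.0000 vs cont=0.1092 → 0.1092 [wait]  node(5,5) S=208.6583 payoff=0.0000 vs cont=0.0000 → 0.0000 [wait]  ⇒ S*(5)=46.1286
t_4: node(4,0) S=38.1977 payoff=31.0623 vs cont=29.6943 → 31.0623 [stop]  node(4,1) S=55.7062 payoff=13.5538 vs cont=15.6243 → 15.6243 [wait]  node(4,2) S=81.2400 payoff=0.0000 vs cont=5.2482 → 5.2482 [wait]  node(4,3) S=118.4776 payoff=0.0000 vs cont=0.9616 → 0.9616 [wait]  node(4,4) S=172.7836 payoff=0.0000 vs cont=0.0529 → 0.0529 [wait]  ⇒ S*(4)=38.1977
t_3: node(3,0) S=46.1286 payoff=23.1314 vs cont=22.7904 → 23.1314 [stop]  node(3,1) S=67.2724 payoff=1.9876 vs cont=10.1684 → 10.1684 [wait]  node(3,2) S=98.1077 payoff=0.0000 vs cont=3.0181 → 3.0181 [wait]  node(3,3) S=143.0768 payoff=0.0000 vs cont=0.4918 → 0.4918 [wait]  ⇒ S*(3)=46.1286
t_2: node(2,0) S=55.7062 payoff=13.5538 vs cont=16.2440 → 16.2440 [wait]  node(2,1) S=81.2400 payoff=0.0000 vs cont=6.4206 → 6.4206 [wait]  node(2,2) S=118.4776 payoff=0.0000 vs cont=1.7053 → 1.7053 [wait]  ⇒ S*(2)=-
t_1: node(1,0) S=67.2724 payoff=1.9876 vs cont=11.0501 → 11.0501 [wait]  node(1,1) S=98.1077 payoff=0.0000 vs cont=3.9547 → 3.9547 [wait]  ⇒ S*(1)=-
t_0: node(0,0) S=81.2400 payoff=0.0000 vs cont=7.3120 → 7.3120 [wait]  ⇒ S*(0)=-

price = 7.3120
boundary = - - - 46.1286 38.1977 46.1286 38.1977 46.1286 55.7062
tree:
7.3120
11.0501 3.9547
16.2440 6.4206 1.7053
23.1314 10.1684 3.0181 0.4918
31.0623 15.6243 5.2482 0.9616 0.0529
37.6296 23.1314 8.9191 1.8742 0.1092 0.0000
43.0679 31.0623 14.6920 3.6397 0.2256 0.0000 0.0000
47.5711 37.6296 23.1314 7.0399 0.4660 0.0000 0.0000 0.0000
51.3001 43.0679 31.0623 13.5538 0.9624 0.0000 0.0000 0.0000 0.0000
54.3879 47.5711 37.6296 23.1314 1.9876 0.0000 0.0000 0.0000 0.0000 0.0000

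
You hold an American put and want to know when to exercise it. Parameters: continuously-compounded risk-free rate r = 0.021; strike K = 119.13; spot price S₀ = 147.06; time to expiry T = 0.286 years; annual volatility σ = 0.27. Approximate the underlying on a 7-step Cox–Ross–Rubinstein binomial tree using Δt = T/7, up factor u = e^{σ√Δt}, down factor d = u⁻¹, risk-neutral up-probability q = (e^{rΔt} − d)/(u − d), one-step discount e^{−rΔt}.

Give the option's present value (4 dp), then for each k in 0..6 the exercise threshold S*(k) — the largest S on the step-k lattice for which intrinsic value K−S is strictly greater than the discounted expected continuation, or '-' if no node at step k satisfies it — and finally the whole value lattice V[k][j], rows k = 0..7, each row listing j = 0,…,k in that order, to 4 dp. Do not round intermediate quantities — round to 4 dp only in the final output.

price = 0.5735
boundary = - - - - - - 105.9945
tree:
0.5735
1.0180 0.1197
1.7828 0.2370 0.0000
3.0697 0.4689 0.0000 0.0000
5.1678 0.9279 0.0000 0.0000 0.0000
8.4321 1.8361 0.0000 0.0000 0.0000 0.0000
13.1355 3.6334 0.0000 0.0000 0.0000 0.0000 0.0000
18.7651 7.1900 0.0000 0.0000 0.0000 0.0000 0.0000 0.0000

params: Δt=0.04086 u=1.05609 d=0.94689 q=0.49422 e^(-rΔt)=0.99914
t_7 payoffs: 18.7651 7.1900 0.0000 0.0000 0.0000 0.0000 0.0000 0.0000
t_6: node(6,0) S=105.9945 payoff=13.1355 vs cont=13.0333 → 13.1355 [stop]  node(6,1) S=118.2190 payoff=0.9110 vs cont=3.6334 → 3.6334 [wait]  node(6,2) S=131.8533 payoff=0.0000 vs cont=0.0000 → 0.0000 [wait]  node(6,3) S=147.0600 payoff=0.0000 vs cont=0.0000 → 0.0000 [wait]  node(6,4) S=164.0205 payoff=0.0000 vs cont=0.0000 → 0.0000 [wait]  node(6,5) S=182.9372 payoff=0.0000 vs cont=0.0000 → 0.0000 [wait]  node(6,6) S=204.0354 payoff=0.0000 vs cont=0.0000 → 0.0000 [wait]  ⇒ S*(6)=105.9945
t_5: node(5,0) S=111.9400 payoff=7.1900 vs cont=8.4321 → 8.4321 [wait]  node(5,1) S=124.8501 payoff=0.0000 vs cont=1.8361 → 1.8361 [wait]  node(5,2) S=139.2492 payoff=0.0000 vs cont=0.0000 → 0.0000 [wait]  node(5,3) S=155.3089 payoff=0.0000 vs cont=0.0000 → 0.0000 [wait]  node(5,4) S=173.2208 payoff=0.0000 vs cont=0.0000 → 0.0000 [wait]  node(5,5) S=193.1985 payoff=0.0000 vs cont=0.0000 → 0.0000 [wait]  ⇒ S*(5)=-
t_4: node(4,0) S=118.2190 payoff=0.9110 vs cont=5.1678 → 5.1678 [wait]  node(4,1) S=131.8533 payoff=0.0000 vs cont=0.9279 → 0.9279 [wait]  node(4,2) S=147.0600 payoff=0.0000 vs cont=0.0000 → 0.0000 [wait]  node(4,3) S=164.0205 payoff=0.0000 vs cont=0.0000 → 0.0000 [wait]  node(4,4) S=182.9372 payoff=0.0000 vs cont=0.0000 → 0.0000 [wait]  ⇒ S*(4)=-
t_3: node(3,0) S=124.8501 payoff=0.0000 vs cont=3.0697 → 3.0697 [wait]  node(3,1) S=139.2492 payoff=0.0000 vs cont=0.4689 → 0.4689 [wait]  node(3,2) S=155.3089 payoff=0.0000 vs cont=0.0000 → 0.0000 [wait]  node(3,3) S=173.2208 payoff=0.0000 vs cont=0.0000 → 0.0000 [wait]  ⇒ S*(3)=-
t_2: node(2,0) S=131.8533 payoff=0.0000 vs cont=1.7828 → 1.7828 [wait]  node(2,1) S=147.0600 payoff=0.0000 vs cont=0.2370 → 0.2370 [wait]  node(2,2) S=164.0205 payoff=0.0000 vs cont=0.0000 → 0.0000 [wait]  ⇒ S*(2)=-
t_1: node(1,0) S=139.2492 payoff=0.0000 vs cont=1.0180 → 1.0180 [wait]  node(1,1) S=155.3089 payoff=0.0000 vs cont=0.1197 → 0.1197 [wait]  ⇒ S*(1)=-
t_0: node(0,0) S=147.0600 payoff=0.0000 vs cont=0.5735 → 0.5735 [wait]  ⇒ S*(0)=-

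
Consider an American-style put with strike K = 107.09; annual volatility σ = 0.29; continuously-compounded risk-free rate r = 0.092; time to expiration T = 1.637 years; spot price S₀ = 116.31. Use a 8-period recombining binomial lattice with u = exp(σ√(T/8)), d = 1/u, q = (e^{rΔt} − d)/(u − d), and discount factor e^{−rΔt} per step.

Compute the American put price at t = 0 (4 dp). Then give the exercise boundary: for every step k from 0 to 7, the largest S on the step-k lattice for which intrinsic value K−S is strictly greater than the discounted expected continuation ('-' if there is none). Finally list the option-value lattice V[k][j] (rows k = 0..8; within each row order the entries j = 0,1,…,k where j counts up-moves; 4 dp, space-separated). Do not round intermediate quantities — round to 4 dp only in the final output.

params: Δt=0.20463 u=1.14018 d=0.87706 q=0.53948 e^(-rΔt)=0.98135
t_8 payoffs: 66.3669 54.1499 38.2677 17.6209 0.0000 0.0000 0.0000 0.0000 0.0000
t_7: node(7,0) S=46.4315 payoff=60.6585 vs cont=58.6613 → 60.6585 [stop]  node(7,1) S=60.3611 payoff=46.7289 vs cont=44.7318 → 46.7289 [stop]  node(7,2) S=78.4695 payoff=28.6205 vs cont=26.6233 → 28.6205 [stop]  node(7,3) S=102.0105 payoff=5.0795 vs cont=7.9635 → 7.9635 [wait]  node(7,4) S=132.6139 payoff=0.0000 vs cont=0.0000 → 0.0000 [wait]  node(7,5) S=172.3984 payoff=0.0000 vs cont=0.0000 → 0.0000 [wait]  node(7,6) S=224.1182 payoff=0.0000 vs cont=0.0000 → 0.0000 [wait]  node(7,7) S=291.3542 payoff=0.0000 vs cont=0.0000 → 0.0000 [wait]  ⇒ S*(7)=78.4695
t_6: node(6,0) S=52.9401 payoff=54.1499 vs cont=52.1527 → 54.1499 [stop]  node(6,1) S=68.8223 payoff=38.2677 vs cont=36.2706 → 38.2677 [stop]  node(6,2) S=89.4691 payoff=17.6209 vs cont=17.1506 → 17.6209 [stop]  node(6,3) S=116.3100 payoff=0.0000 vs cont=3.5990 → 3.5990 [wait]  node(6,4) S=151.2032 payoff=0.0000 vs cont=0.0000 → 0.0000 [wait]  node(6,5) S=196.5645 payoff=0.0000 vs cont=0.0000 → 0.0000 [wait]  node(6,6) S=255.5343 payoff=0.0000 vs cont=0.0000 → 0.0000 [wait]  ⇒ S*(6)=89.4691
t_5: node(5,0) S=60.3611 payoff=46.7289 vs cont=44.7318 → 46.7289 [stop]  node(5,1) S=78.4695 payoff=28.6205 vs cont=26.6233 → 28.6205 [stop]  node(5,2) S=102.0105 payoff=5.0795 vs cont=9.8689 → 9.8689 [wait]  node(5,3) S=132.6139 payoff=0.0000 vs cont=1.6265 → 1.6265 [wait]  node(5,4) S=172.3984 payoff=0.0000 vs cont=0.0000 → 0.0000 [wait]  node(5,5) S=224.1182 payoff=0.0000 vs cont=0.0000 → 0.0000 [wait]  ⇒ S*(5)=78.4695
t_4: node(4,0) S=68.8223 payoff=38.2677 vs cont=36.2706 → 38.2677 [stop]  node(4,1) S=89.4691 payoff=17.6209 vs cont=18.1593 → 18.1593 [wait]  node(4,2) S=116.3100 payoff=0.0000 vs cont=5.3212 → 5.3212 [wait]  node(4,3) S=151.2032 payoff=0.0000 vs cont=0.7351 → 0.7351 [wait]  node(4,4) S=196.5645 payoff=0.0000 vs cont=0.0000 → 0.0000 [wait]  ⇒ S*(4)=68.8223
t_3: node(3,0) S=78.4695 payoff=28.6205 vs cont=26.9084 → 28.6205 [stop]  node(3,1) S=102.0105 payoff=5.0795 vs cont=11.0240 → 11.0240 [wait]  node(3,2) S=132.6139 payoff=0.0000 vs cont=2.7940 → 2.7940 [wait]  node(3,3) S=172.3984 payoff=0.0000 vs cont=0.3322 → 0.3322 [wait]  ⇒ S*(3)=78.4695
t_2: node(2,0) S=89.4691 payoff=17.6209 vs cont=18.7709 → 18.7709 [wait]  node(2,1) S=116.3100 payoff=0.0000 vs cont=6.4613 → 6.4613 [wait]  node(2,2) S=151.2032 payoff=0.0000 vs cont=1.4386 → 1.4386 [wait]  ⇒ S*(2)=-
t_1: node(1,0) S=102.0105 payoff=5.0795 vs cont=11.9039 → 11.9039 [wait]  node(1,1) S=132.6139 payoff=0.0000 vs cont=3.6817 → 3.6817 [wait]  ⇒ S*(1)=-
t_0: node(0,0) S=116.3100 payoff=0.0000 vs cont=7.3289 → 7.3289 [wait]  ⇒ S*(0)=-

price = 7.3289
boundary = - - - 78.4695 68.8223 78.4695 89.4691 78.4695
tree:
7.3289
11.9039 3.6817
18.7709 6.4613 1.4386
28.6205 11.0240 2.7940 0.3322
38.2677 18.1593 5.3212 0.7351 0.0000
46.7289 28.6205 9.8689 1.6265 0.0000 0.0000
54.1499 38.2677 17.6209 3.5990 0.0000 0.0000 0.0000
60.6585 46.7289 28.6205 7.9635 0.0000 0.0000 0.0000 0.0000
66.3669 54.1499 38.2677 17.6209 0.0000 0.0000 0.0000 0.0000 0.0000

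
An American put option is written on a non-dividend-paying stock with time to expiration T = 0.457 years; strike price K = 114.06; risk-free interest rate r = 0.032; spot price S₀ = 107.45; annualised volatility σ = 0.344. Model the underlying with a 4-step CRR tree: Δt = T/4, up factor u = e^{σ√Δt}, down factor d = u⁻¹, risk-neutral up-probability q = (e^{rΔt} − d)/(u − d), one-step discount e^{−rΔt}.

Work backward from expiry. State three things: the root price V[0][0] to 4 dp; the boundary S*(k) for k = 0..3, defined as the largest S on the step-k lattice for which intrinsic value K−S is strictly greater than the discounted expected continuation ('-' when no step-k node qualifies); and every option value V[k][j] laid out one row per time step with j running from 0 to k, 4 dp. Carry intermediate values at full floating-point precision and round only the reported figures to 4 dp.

price = 13.4495
boundary = - - 85.1552 95.6552
tree:
13.4495
20.1426 6.4911
28.9048 11.0524 1.7290
38.2523 18.4048 3.3807 0.0000
46.5736 28.9048 6.6100 0.0000 0.0000

params: Δt=0.11425 u=1.12330 d=0.89023 q=0.48668 e^(-rΔt)=0.99635
t_4 payoffs: 46.5736 28.9048 6.6100 0.0000 0.0000
t_3: node(3,0) S=75.8077 payoff=38.2523 vs cont=37.8360 → 38.2523 [stop]  node(3,1) S=95.6552 payoff=18.4048 vs cont=17.9885 → 18.4048 [stop]  node(3,2) S=120.6991 payoff=0.0000 vs cont=3.3807 → 3.3807 [wait]  node(3,3) S=152.2998 payoff=0.0000 vs cont=0.0000 → 0.0000 [wait]  ⇒ S*(3)=95.6552
t_2: node(2,0) S=85.1552 payoff=28.9048 vs cont=28.4886 → 28.9048 [stop]  node(2,1) S=107.4500 payoff=6.6100 vs cont=11.0524 → 11.0524 [wait]  node(2,2) S=135.5819 payoff=0.0000 vs cont=1.7290 → 1.7290 [wait]  ⇒ S*(2)=85.1552
t_1: node(1,0) S=95.6552 payoff=18.4048 vs cont=20.1426 → 20.1426 [wait]  node(1,1) S=120.6991 payoff=0.0000 vs cont=6.4911 → 6.4911 [wait]  ⇒ S*(1)=-
t_0: node(0,0) S=107.4500 payoff=6.6100 vs cont=13.4495 → 13.4495 [wait]  ⇒ S*(0)=-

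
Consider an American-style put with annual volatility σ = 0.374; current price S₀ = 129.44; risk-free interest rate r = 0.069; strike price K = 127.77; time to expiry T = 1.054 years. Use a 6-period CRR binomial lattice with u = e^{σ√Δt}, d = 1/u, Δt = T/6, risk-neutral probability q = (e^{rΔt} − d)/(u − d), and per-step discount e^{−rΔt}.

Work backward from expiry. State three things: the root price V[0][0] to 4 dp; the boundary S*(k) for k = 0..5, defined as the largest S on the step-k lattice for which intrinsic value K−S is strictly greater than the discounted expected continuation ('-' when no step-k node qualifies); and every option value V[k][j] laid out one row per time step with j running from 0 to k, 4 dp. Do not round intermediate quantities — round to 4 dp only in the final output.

price = 14.6191
boundary = - - - 80.8793 94.6051 110.6602
tree:
14.6191
22.5161 7.0672
33.3335 12.2323 2.0669
46.8907 20.5698 4.1812 0.0000
58.6251 33.1649 8.4581 0.0000 0.0000
68.6570 46.8907 17.1098 0.0000 0.0000 0.0000
77.2334 58.6251 33.1649 0.0000 0.0000 0.0000 0.0000

params: Δt=0.17567 u=1.16971 d=0.85492 q=0.49963 e^(-rΔt)=0.98795
t_6 payoffs: 77.2334 58.6251 33.1649 0.0000 0.0000 0.0000 0.0000
t_5: node(5,0) S=59.1130 payoff=68.6570 vs cont=67.1176 → 68.6570 [stop]  node(5,1) S=80.8793 payoff=46.8907 vs cont=45.3513 → 46.8907 [stop]  node(5,2) S=110.6602 payoff=17.1098 vs cont=16.3948 → 17.1098 [stop]  node(5,3) S=151.4069 payoff=0.0000 vs cont=0.0000 → 0.0000 [wait]  node(5,4) S=207.1570 payoff=0.0000 vs cont=0.0000 → 0.0000 [wait]  node(5,5) S=283.4351 payoff=0.0000 vs cont=0.0000 → 0.0000 [wait]  ⇒ S*(5)=110.6602
t_4: node(4,0) S=69.1449 payoff=58.6251 vs cont=57.0857 → 58.6251 [stop]  node(4,1) S=94.6051 payoff=33.1649 vs cont=31.6256 → 33.1649 [stop]  node(4,2) S=129.4400 payoff=0.0000 vs cont=8.4581 → 8.4581 [wait]  node(4,3) S=177.1016 payoff=0.0000 vs cont=0.0000 → 0.0000 [wait]  node(4,4) S=242.3129 payoff=0.0000 vs cont=0.0000 → 0.0000 [wait]  ⇒ S*(4)=94.6051
t_3: node(3,0) S=80.8793 payoff=46.8907 vs cont=45.3513 → 46.8907 [stop]  node(3,1) S=110.6602 payoff=17.1098 vs cont=20.5698 → 20.5698 [wait]  node(3,2) S=151.4069 payoff=0.0000 vs cont=4.1812 → 4.1812 [wait]  node(3,3) S=207.1570 payoff=0.0000 vs cont=0.0000 → 0.0000 [wait]  ⇒ S*(3)=80.8793
t_2: node(2,0) S=94.6051 payoff=33.1649 vs cont=33.3335 → 33.3335 [wait]  node(2,1) S=129.4400 payoff=0.0000 vs cont=12.2323 → 12.2323 [wait]  node(2,2) S=177.1016 payoff=0.0000 vs cont=2.0669 → 2.0669 [wait]  ⇒ S*(2)=-
t_1: node(1,0) S=110.6602 payoff=17.1098 vs cont=22.5161 → 22.5161 [wait]  node(1,1) S=151.4069 payoff=0.0000 vs cont=7.0672 → 7.0672 [wait]  ⇒ S*(1)=-
t_0: node(0,0) S=129.4400 payoff=0.0000 vs cont=14.6191 → 14.6191 [wait]  ⇒ S*(0)=-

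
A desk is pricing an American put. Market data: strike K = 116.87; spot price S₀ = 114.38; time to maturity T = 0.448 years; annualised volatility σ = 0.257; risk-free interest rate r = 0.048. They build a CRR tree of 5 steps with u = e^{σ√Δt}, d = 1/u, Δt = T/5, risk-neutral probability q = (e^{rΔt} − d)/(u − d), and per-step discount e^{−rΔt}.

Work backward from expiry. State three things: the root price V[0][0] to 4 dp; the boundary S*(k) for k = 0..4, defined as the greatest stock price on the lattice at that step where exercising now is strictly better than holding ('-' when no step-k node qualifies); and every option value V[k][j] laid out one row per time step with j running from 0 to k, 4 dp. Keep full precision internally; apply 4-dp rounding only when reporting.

Δt=0.08960, u=1.07996, d=0.92596, q=0.50876, disc=e^(-rΔt)=0.99571
k=5 terminal: V=max(K-S,0) → 39.0122 26.0626 10.9591 0.0000 0.0000 0.0000
k=4: j=0 S=84.0837 intr=32.7863 cont=32.2848 V=32.7863[EX]; j=1 S=98.0688 intr=18.8012 cont=18.2996 V=18.8012[EX]; j=2 S=114.3800 intr=2.4900 cont=5.3604 V=5.3604[hold]; j=3 S=133.4041 intr=0.0000 cont=0.0000 V=0.0000[hold]; j=4 S=155.5925 intr=0.0000 cont=0.0000 V=0.0000[hold]  S*(4)=98.0688
k=3: j=0 S=90.8074 intr=26.0626 cont=25.5610 V=26.0626[EX]; j=1 S=105.9109 intr=10.9591 cont=11.9117 V=11.9117[hold]; j=2 S=123.5264 intr=0.0000 cont=2.6219 V=2.6219[hold]; j=3 S=144.0718 intr=0.0000 cont=0.0000 V=0.0000[hold]  S*(3)=90.8074
k=2: j=0 S=98.0688 intr=18.8012 cont=18.7822 V=18.8012[EX]; j=1 S=114.3800 intr=2.4900 cont=7.1546 V=7.1546[hold]; j=2 S=133.4041 intr=0.0000 cont=1.2825 V=1.2825[hold]  S*(2)=98.0688
k=1: j=0 S=105.9109 intr=10.9591 cont=12.8206 V=12.8206[hold]; j=1 S=123.5264 intr=0.0000 cont=4.1492 V=4.1492[hold]  S*(1)=-
k=0: j=0 S=114.3800 intr=2.4900 cont=8.3728 V=8.3728[hold]  S*(0)=-

price = 8.3728
boundary = - - 98.0688 90.8074 98.0688
tree:
8.3728
12.8206 4.1492
18.8012 7.1546 1.2825
26.0626 11.9117 2.6219 0.0000
32.7863 18.8012 5.3604 0.0000 0.0000
39.0122 26.0626 10.9591 0.0000 0.0000 0.0000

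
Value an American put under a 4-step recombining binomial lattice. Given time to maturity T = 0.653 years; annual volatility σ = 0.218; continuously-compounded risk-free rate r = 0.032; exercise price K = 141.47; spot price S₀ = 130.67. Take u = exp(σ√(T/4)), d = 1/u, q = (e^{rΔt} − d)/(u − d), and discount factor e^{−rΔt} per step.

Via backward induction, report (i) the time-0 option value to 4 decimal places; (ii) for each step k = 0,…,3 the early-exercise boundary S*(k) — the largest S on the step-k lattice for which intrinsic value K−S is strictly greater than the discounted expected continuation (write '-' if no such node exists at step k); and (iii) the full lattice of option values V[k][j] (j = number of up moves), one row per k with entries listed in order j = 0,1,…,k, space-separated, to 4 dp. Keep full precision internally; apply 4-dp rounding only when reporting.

Δt=0.16325  u=1.09208  d=0.91569  q=0.50769  discount=0.99479
step 4 (expiry): payoffs max(K−S,0) = 49.6022 31.9056 10.8000 0.0000 0.0000
step 3: (k=3,j=0): S=100.3267, (K−S)⁺=41.1433, hold=40.4062 ⇒ V=41.1433 exercise | (k=3,j=1): S=119.6528, (K−S)⁺=21.8172, hold=21.0801 ⇒ V=21.8172 exercise | (k=3,j=2): S=142.7017, (K−S)⁺=0.0000, hold=5.2893 ⇒ V=5.2893 continue | (k=3,j=3): S=170.1905, (K−S)⁺=0.0000, hold=0.0000 ⇒ V=0.0000 continue  boundary S*=119.6528
step 2: (k=2,j=0): S=109.5644, (K−S)⁺=31.9056, hold=31.1685 ⇒ V=31.9056 exercise | (k=2,j=1): S=130.6700, (K−S)⁺=10.8000, hold=13.3562 ⇒ V=13.3562 continue | (k=2,j=2): S=155.8412, (K−S)⁺=0.0000, hold=2.5904 ⇒ V=2.5904 continue  boundary S*=109.5644
step 1: (k=1,j=0): S=119.6528, (K−S)⁺=21.8172, hold=22.3711 ⇒ V=22.3711 continue | (k=1,j=1): S=142.7017, (K−S)⁺=0.0000, hold=7.8494 ⇒ V=7.8494 continue  boundary S*=-
step 0: (k=0,j=0): S=130.6700, (K−S)⁺=10.8000, hold=14.9205 ⇒ V=14.9205 continue  boundary S*=-

price = 14.9205
boundary = - - 109.5644 119.6528
tree:
14.9205
22.3711 7.8494
31.9056 13.3562 2.5904
41.1433 21.8172 5.2893 0.0000
49.6022 31.9056 10.8000 0.0000 0.0000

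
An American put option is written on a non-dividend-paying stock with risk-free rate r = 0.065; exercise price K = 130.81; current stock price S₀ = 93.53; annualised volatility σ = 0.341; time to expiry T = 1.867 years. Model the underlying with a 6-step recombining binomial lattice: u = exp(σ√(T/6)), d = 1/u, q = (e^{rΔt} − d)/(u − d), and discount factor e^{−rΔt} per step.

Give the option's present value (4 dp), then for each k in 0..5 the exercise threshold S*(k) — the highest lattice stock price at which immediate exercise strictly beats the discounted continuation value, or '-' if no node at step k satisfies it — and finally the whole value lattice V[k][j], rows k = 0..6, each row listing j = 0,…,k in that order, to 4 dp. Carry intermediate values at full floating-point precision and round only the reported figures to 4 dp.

params: Δt=0.31117 u=1.20951 d=0.82678 q=0.50597 e^(-rΔt)=0.97998
t_6 payoffs: 100.9364 87.1072 66.8763 37.2800 0.0000 0.0000 0.0000
t_5: node(5,0) S=36.1325 payoff=94.6775 vs cont=92.0583 → 94.6775 [stop]  node(5,1) S=52.8591 payoff=77.9509 vs cont=75.3318 → 77.9509 [stop]  node(5,2) S=77.3287 payoff=53.4813 vs cont=50.8622 → 53.4813 [stop]  node(5,3) S=113.1257 payoff=17.6843 vs cont=18.0486 → 18.0486 [wait]  node(5,4) S=165.4941 payoff=0.0000 vs cont=0.0000 → 0.0000 [wait]  node(5,5) S=242.1048 payoff=0.0000 vs cont=0.0000 → 0.0000 [wait]  ⇒ S*(5)=77.3287
t_4: node(4,0) S=43.7028 payoff=87.1072 vs cont=84.4881 → 87.1072 [stop]  node(4,1) S=63.9337 payoff=66.8763 vs cont=64.2571 → 66.8763 [stop]  node(4,2) S=93.5300 payoff=37.2800 vs cont=34.8415 → 37.2800 [stop]  node(4,3) S=136.8270 payoff=0.0000 vs cont=8.7380 → 8.7380 [wait]  node(4,4) S=200.1672 payoff=0.0000 vs cont=0.0000 → 0.0000 [wait]  ⇒ S*(4)=93.5300
t_3: node(3,0) S=52.8591 payoff=77.9509 vs cont=75.3318 → 77.9509 [stop]  node(3,1) S=77.3287 payoff=53.4813 vs cont=50.8622 → 53.4813 [stop]  node(3,2) S=113.1257 payoff=17.6843 vs cont=22.3812 → 22.3812 [wait]  node(3,3) S=165.4941 payoff=0.0000 vs cont=4.2304 → 4.2304 [wait]  ⇒ S*(3)=77.3287
t_2: node(2,0) S=63.9337 payoff=66.8763 vs cont=64.2571 → 66.8763 [stop]  node(2,1) S=93.5300 payoff=37.2800 vs cont=36.9898 → 37.2800 [stop]  node(2,2) S=136.8270 payoff=0.0000 vs cont=12.9332 → 12.9332 [wait]  ⇒ S*(2)=93.5300
t_1: node(1,0) S=77.3287 payoff=53.4813 vs cont=50.8622 → 53.4813 [stop]  node(1,1) S=113.1257 payoff=17.6843 vs cont=24.4614 → 24.4614 [wait]  ⇒ S*(1)=77.3287
t_0: node(0,0) S=93.5300 payoff=37.2800 vs cont=38.0212 → 38.0212 [wait]  ⇒ S*(0)=-

price = 38.0212
boundary = - 77.3287 93.5300 77.3287 93.5300 77.3287
tree:
38.0212
53.4813 24.4614
66.8763 37.2800 12.9332
77.9509 53.4813 22.3812 4.2304
87.1072 66.8763 37.2800 8.7380 0.0000
94.6775 77.9509 53.4813 18.0486 0.0000 0.0000
100.9364 87.1072 66.8763 37.2800 0.0000 0.0000 0.0000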